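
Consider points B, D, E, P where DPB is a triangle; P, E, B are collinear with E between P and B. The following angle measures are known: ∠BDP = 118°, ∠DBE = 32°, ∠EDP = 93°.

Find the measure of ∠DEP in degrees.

∠DEP = 57°

1. ∠DBP = 32°  [E on ray BP]
2. ∠BPD = 30°  [△DPB]
3. ∠DPE = 30°  [E on ray PB]
4. ∠DEP = 57°  [△DPE]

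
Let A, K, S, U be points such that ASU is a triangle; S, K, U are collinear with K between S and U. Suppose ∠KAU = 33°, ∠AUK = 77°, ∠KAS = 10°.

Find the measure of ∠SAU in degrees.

1. ∠AKU = 70°  [△AKU]
2. ∠AUS = 77°  [K on ray US]
3. ∠AKS = 110°  [linear pair at K on SU]
4. ∠ASK = 60°  [△ASK]
5. ∠ASU = 60°  [K on ray SU]
6. ∠SAU = 43°  [△ASU]

∠SAU = 43°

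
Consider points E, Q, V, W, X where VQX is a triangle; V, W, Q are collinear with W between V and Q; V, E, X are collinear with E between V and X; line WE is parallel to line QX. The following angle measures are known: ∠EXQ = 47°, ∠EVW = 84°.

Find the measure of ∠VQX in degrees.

1. ∠QXV = 47°  [E on ray XV]
2. ∠QVX = 84°  [W on VQ, E on VX]
3. ∠VQX = 49°  [△VQX]

∠VQX = 49°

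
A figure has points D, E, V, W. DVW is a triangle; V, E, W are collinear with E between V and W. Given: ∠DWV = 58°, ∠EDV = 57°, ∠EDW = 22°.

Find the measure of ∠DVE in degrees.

1. ∠DWE = 58°  [E on ray WV]
2. ∠DEW = 100°  [△DEW]
3. ∠DEV = 80°  [linear pair at E on VW]
4. ∠DVE = 43°  [△DVE]

∠DVE = 43°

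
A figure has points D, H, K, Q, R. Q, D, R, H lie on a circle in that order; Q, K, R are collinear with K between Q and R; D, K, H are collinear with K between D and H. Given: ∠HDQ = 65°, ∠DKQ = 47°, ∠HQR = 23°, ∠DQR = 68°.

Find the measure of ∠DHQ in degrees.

1. ∠HKR = 47°  [vertical angles at K]
2. ∠HKQ = 133°  [linear pair at K on QR]
3. ∠DHQ = 24°  [△QKH]

∠DHQ = 24°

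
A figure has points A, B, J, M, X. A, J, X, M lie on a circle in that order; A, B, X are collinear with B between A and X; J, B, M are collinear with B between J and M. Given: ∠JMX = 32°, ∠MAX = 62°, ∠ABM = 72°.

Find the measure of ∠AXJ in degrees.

∠AXJ = 46°

1. ∠MJX = 62°  [same arc XM]
2. ∠JBX = 72°  [vertical angles at B]
3. ∠AXJ = 46°  [△JBX]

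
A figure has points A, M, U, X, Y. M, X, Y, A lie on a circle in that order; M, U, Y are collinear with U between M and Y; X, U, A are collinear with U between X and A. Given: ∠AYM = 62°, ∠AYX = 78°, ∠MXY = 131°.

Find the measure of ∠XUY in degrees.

1. ∠AXM = 62°  [same arc MA]
2. ∠AMX = 102°  [cyclic MXYA, opposite ∠M+∠Y]
3. ∠MAY = 49°  [cyclic MXYA, opposite ∠X+∠A]
4. ∠MAX = 16°  [△MXA]
5. ∠AMY = 69°  [△MYA]
6. ∠MYX = 16°  [same arc MX]
7. ∠AXY = 69°  [same arc YA]
8. ∠XUY = 95°  [△XUY]

∠XUY = 95°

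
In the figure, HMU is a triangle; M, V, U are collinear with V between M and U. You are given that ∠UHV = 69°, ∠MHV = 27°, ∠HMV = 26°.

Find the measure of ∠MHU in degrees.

1. ∠HVM = 127°  [△HMV]
2. ∠HMU = 26°  [V on ray MU]
3. ∠HVU = 53°  [linear pair at V on MU]
4. ∠HUV = 58°  [△HVU]
5. ∠HUM = 58°  [V on ray UM]
6. ∠MHU = 96°  [△HMU]

∠MHU = 96°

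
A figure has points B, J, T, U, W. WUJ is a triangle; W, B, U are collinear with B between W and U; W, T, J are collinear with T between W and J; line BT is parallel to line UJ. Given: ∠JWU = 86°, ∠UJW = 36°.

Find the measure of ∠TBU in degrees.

1. ∠JUW = 58°  [△WUJ]
2. ∠TBW = 58°  [BT∥UJ, corresponding at B]
3. ∠TBU = 122°  [linear pair at B on WU]

∠TBU = 122°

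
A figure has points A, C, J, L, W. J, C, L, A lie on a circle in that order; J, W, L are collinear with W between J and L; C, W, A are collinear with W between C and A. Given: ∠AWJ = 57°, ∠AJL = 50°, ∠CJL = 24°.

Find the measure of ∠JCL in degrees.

1. ∠CWL = 57°  [vertical angles at W]
2. ∠ACL = 50°  [same arc LA]
3. ∠CLJ = 73°  [△CWL]
4. ∠JCL = 83°  [△JCL]

∠JCL = 83°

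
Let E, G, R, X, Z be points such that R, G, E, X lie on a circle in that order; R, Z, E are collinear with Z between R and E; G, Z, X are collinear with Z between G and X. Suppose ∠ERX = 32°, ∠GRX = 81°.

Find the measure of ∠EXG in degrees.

1. ∠EGX = 32°  [same arc EX]
2. ∠GEX = 99°  [cyclic RGEX, opposite ∠R+∠E]
3. ∠EXG = 49°  [△GEX]

∠EXG = 49°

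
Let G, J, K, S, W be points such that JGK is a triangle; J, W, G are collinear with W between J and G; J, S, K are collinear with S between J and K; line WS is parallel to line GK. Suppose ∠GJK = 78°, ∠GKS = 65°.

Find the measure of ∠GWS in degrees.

1. ∠GKJ = 65°  [S on ray KJ]
2. ∠JGK = 37°  [△JGK]
3. ∠JWS = 37°  [WS∥GK, corresponding at W]
4. ∠GWS = 143°  [linear pair at W on JG]

∠GWS = 143°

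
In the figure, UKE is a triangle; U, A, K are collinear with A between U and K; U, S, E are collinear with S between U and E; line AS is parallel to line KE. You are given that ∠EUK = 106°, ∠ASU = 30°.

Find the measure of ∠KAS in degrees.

∠KAS = 136°

1. ∠AUS = 106°  [A on UK, S on UE]
2. ∠SAU = 44°  [△UAS]
3. ∠KAS = 136°  [linear pair at A on UK]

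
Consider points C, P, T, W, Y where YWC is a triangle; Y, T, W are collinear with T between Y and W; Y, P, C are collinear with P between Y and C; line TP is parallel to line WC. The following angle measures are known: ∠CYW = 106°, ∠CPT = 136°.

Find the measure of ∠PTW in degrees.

1. ∠PYT = 106°  [T on YW, P on YC]
2. ∠TPY = 44°  [linear pair at P on YC]
3. ∠PTY = 30°  [△YTP]
4. ∠PTW = 150°  [linear pair at T on YW]

∠PTW = 150°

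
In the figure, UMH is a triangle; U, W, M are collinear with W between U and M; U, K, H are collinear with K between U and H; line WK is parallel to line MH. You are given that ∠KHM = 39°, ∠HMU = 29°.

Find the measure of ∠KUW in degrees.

∠KUW = 112°

1. ∠MHU = 39°  [K on ray HU]
2. ∠HUM = 112°  [△UMH]
3. ∠KUW = 112°  [W on UM, K on UH]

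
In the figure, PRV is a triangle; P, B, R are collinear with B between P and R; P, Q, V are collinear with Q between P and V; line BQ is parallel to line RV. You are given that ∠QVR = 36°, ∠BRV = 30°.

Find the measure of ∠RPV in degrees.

1. ∠PVR = 36°  [Q on ray VP]
2. ∠PRV = 30°  [B on ray RP]
3. ∠RPV = 114°  [△PRV]

∠RPV = 114°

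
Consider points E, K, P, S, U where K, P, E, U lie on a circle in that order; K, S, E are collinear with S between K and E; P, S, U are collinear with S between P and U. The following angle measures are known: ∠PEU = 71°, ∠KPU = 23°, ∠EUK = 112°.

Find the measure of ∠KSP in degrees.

∠KSP = 93°

1. ∠PKU = 109°  [cyclic KPEU, opposite ∠K+∠E]
2. ∠KUP = 48°  [△KPU]
3. ∠EPK = 68°  [cyclic KPEU, opposite ∠P+∠U]
4. ∠KEP = 48°  [same arc KP]
5. ∠EKP = 64°  [△KPE]
6. ∠KSP = 93°  [△KSP]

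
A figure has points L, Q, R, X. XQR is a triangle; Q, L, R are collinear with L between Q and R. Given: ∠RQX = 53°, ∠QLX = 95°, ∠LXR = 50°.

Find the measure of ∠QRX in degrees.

1. ∠RLX = 85°  [linear pair at L on QR]
2. ∠LRX = 45°  [△XLR]
3. ∠QRX = 45°  [L on ray RQ]

∠QRX = 45°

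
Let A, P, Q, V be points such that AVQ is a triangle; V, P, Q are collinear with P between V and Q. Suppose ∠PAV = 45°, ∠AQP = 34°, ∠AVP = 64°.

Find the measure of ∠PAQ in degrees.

∠PAQ = 37°

1. ∠APV = 71°  [△AVP]
2. ∠APQ = 109°  [linear pair at P on VQ]
3. ∠PAQ = 37°  [△APQ]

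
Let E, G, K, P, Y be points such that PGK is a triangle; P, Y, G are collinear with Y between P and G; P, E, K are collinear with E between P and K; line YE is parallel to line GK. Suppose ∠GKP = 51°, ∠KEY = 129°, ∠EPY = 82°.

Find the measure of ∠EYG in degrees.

∠EYG = 133°

1. ∠PEY = 51°  [YE∥GK, corresponding at E]
2. ∠EYP = 47°  [△PYE]
3. ∠EYG = 133°  [linear pair at Y on PG]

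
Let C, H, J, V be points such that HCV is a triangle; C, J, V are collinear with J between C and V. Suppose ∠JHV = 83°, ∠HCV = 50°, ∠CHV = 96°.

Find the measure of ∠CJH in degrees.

1. ∠CVH = 34°  [△HCV]
2. ∠HVJ = 34°  [J on ray VC]
3. ∠HJV = 63°  [△HJV]
4. ∠CJH = 117°  [linear pair at J on CV]

∠CJH = 117°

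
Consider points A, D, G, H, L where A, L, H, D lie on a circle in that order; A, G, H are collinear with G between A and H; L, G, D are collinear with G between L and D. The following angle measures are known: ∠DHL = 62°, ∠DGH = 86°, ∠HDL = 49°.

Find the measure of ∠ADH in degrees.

∠ADH = 66°

1. ∠DLH = 69°  [△LHD]
2. ∠AHD = 45°  [△HGD]
3. ∠DAH = 69°  [same arc HD]
4. ∠ADH = 66°  [△AHD]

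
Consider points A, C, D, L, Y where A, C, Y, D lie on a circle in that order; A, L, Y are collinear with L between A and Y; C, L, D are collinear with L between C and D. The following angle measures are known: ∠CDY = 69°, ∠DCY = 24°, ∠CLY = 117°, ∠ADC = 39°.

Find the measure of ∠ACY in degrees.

1. ∠CAY = 69°  [same arc CY]
2. ∠AYC = 39°  [△CLY]
3. ∠ACY = 72°  [△ACY]

∠ACY = 72°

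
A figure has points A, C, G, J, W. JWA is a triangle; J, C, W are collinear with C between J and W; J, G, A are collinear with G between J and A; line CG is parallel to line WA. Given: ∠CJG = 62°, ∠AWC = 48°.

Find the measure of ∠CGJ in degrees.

1. ∠AJW = 62°  [C on JW, G on JA]
2. ∠AWJ = 48°  [C on ray WJ]
3. ∠JAW = 70°  [△JWA]
4. ∠CGJ = 70°  [CG∥WA, corresponding at G]

∠CGJ = 70°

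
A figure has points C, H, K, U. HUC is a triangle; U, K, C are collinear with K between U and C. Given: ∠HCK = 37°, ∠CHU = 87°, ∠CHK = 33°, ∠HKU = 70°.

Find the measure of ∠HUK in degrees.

1. ∠HCU = 37°  [K on ray CU]
2. ∠CUH = 56°  [△HUC]
3. ∠HUK = 56°  [K on ray UC]

∠HUK = 56°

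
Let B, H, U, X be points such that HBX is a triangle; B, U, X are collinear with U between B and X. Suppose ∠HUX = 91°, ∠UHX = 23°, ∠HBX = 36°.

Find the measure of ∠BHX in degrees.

∠BHX = 78°

1. ∠HXU = 66°  [△HUX]
2. ∠BXH = 66°  [U on ray XB]
3. ∠BHX = 78°  [△HBX]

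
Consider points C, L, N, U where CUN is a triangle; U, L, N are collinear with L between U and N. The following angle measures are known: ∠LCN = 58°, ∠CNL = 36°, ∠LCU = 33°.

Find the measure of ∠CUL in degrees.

1. ∠CLN = 86°  [△CLN]
2. ∠CLU = 94°  [linear pair at L on UN]
3. ∠CUL = 53°  [△CUL]

∠CUL = 53°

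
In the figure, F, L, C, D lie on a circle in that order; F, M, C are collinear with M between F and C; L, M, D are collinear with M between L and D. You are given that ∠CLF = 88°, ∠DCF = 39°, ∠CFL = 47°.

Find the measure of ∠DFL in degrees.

1. ∠FCL = 45°  [△FLC]
2. ∠DLF = 39°  [same arc FD]
3. ∠FDL = 45°  [same arc FL]
4. ∠DFL = 96°  [△FLD]

∠DFL = 96°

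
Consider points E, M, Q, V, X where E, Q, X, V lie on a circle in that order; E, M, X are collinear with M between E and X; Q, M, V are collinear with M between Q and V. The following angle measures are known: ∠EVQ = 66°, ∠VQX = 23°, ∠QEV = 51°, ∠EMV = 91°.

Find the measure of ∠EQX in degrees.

∠EQX = 86°

1. ∠EQV = 63°  [△EQV]
2. ∠VEX = 23°  [△EMV]
3. ∠EXV = 63°  [same arc EV]
4. ∠EVX = 94°  [△EXV]
5. ∠EQX = 86°  [cyclic EQXV, opposite ∠Q+∠V]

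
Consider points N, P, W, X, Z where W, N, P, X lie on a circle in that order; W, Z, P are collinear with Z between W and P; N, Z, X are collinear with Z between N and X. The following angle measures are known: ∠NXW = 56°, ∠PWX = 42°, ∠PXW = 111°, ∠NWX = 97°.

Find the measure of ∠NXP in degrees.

1. ∠PNX = 42°  [same arc PX]
2. ∠NPX = 83°  [cyclic WNPX, opposite ∠W+∠P]
3. ∠NXP = 55°  [△NPX]

∠NXP = 55°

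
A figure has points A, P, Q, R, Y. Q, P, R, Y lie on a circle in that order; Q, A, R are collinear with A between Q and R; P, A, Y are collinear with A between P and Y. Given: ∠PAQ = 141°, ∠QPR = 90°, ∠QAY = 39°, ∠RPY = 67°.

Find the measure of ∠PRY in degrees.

1. ∠RAY = 141°  [vertical angles at A]
2. ∠QYR = 90°  [cyclic QPRY, opposite ∠P+∠Y]
3. ∠RQY = 67°  [same arc RY]
4. ∠QRY = 23°  [△QRY]
5. ∠PYR = 16°  [△RAY]
6. ∠PRY = 97°  [△PRY]

∠PRY = 97°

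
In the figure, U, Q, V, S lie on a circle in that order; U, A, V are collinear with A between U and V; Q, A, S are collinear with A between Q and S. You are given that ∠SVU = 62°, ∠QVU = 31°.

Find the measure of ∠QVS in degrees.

∠QVS = 93°

1. ∠SQU = 62°  [same arc US]
2. ∠QSU = 31°  [same arc UQ]
3. ∠QUS = 87°  [△UQS]
4. ∠QVS = 93°  [cyclic UQVS, opposite ∠U+∠V]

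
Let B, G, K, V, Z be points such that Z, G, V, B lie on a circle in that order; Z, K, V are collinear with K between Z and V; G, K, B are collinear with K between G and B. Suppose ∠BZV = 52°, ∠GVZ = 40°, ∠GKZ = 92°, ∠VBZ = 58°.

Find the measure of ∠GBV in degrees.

∠GBV = 18°

1. ∠BVZ = 70°  [△ZVB]
2. ∠BKV = 92°  [vertical angles at K]
3. ∠GBV = 18°  [△VKB]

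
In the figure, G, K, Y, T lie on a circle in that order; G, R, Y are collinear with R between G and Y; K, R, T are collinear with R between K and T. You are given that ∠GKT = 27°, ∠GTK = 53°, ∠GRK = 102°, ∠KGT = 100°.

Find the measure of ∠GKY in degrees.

∠GKY = 76°

1. ∠KGY = 51°  [△GRK]
2. ∠GYK = 53°  [same arc GK]
3. ∠GKY = 76°  [△GKY]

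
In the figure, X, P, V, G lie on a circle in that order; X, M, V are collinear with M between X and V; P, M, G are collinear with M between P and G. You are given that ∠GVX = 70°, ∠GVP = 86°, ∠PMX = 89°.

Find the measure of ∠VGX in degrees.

∠VGX = 37°

1. ∠GPX = 70°  [same arc XG]
2. ∠GXP = 94°  [cyclic XPVG, opposite ∠X+∠V]
3. ∠GMV = 89°  [vertical angles at M]
4. ∠PGX = 16°  [△XPG]
5. ∠GMX = 91°  [linear pair at M on XV]
6. ∠GXV = 73°  [△XMG]
7. ∠VGX = 37°  [△XVG]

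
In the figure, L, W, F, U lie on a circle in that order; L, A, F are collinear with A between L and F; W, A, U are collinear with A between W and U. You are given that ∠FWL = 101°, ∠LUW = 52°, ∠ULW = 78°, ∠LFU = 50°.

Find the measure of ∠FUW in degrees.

∠FUW = 27°

1. ∠LFW = 52°  [same arc LW]
2. ∠FLW = 27°  [△LWF]
3. ∠FUW = 27°  [same arc WF]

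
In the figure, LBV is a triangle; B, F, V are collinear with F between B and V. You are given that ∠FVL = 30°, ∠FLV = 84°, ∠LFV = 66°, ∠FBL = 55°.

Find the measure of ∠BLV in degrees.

∠BLV = 95°

1. ∠BVL = 30°  [F on ray VB]
2. ∠LBV = 55°  [F on ray BV]
3. ∠BLV = 95°  [△LBV]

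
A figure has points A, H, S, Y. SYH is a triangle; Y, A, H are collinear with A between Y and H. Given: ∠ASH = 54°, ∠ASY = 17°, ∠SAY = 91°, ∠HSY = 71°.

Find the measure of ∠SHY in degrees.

∠SHY = 37°

1. ∠AYS = 72°  [△SYA]
2. ∠HYS = 72°  [A on ray YH]
3. ∠SHY = 37°  [△SYH]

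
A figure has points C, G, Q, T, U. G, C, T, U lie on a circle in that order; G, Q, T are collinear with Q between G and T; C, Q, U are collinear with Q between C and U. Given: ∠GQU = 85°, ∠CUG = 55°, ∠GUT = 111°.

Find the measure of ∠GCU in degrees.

∠GCU = 29°

1. ∠TGU = 40°  [△GQU]
2. ∠GTU = 29°  [△GTU]
3. ∠GCU = 29°  [same arc GU]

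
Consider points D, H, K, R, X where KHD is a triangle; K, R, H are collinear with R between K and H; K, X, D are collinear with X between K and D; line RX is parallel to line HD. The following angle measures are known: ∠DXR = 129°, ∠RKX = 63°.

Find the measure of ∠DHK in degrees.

1. ∠KXR = 51°  [linear pair at X on KD]
2. ∠KRX = 66°  [△KRX]
3. ∠DHK = 66°  [RX∥HD, corresponding at R]

∠DHK = 66°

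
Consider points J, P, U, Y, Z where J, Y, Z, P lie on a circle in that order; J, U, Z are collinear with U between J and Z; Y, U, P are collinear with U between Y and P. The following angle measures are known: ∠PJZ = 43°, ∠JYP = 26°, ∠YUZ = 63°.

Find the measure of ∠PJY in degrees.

∠PJY = 80°

1. ∠JUP = 63°  [vertical angles at U]
2. ∠JPY = 74°  [△JUP]
3. ∠PJY = 80°  [△JYP]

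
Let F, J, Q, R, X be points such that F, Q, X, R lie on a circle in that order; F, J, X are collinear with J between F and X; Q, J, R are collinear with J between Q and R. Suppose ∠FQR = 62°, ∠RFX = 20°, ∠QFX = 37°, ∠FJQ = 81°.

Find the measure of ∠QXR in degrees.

1. ∠RQX = 20°  [same arc XR]
2. ∠QRX = 37°  [same arc QX]
3. ∠QXR = 123°  [△QXR]

∠QXR = 123°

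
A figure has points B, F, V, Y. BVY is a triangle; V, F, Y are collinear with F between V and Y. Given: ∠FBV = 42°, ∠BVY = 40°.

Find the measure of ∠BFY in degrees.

∠BFY = 82°

1. ∠BVF = 40°  [F on ray VY]
2. ∠BFV = 98°  [△BVF]
3. ∠BFY = 82°  [linear pair at F on VY]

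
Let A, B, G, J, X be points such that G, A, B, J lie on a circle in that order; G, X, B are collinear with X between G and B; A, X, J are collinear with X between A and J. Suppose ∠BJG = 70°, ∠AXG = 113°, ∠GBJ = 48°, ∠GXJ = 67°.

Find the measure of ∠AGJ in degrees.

1. ∠BGJ = 62°  [△GBJ]
2. ∠GAJ = 48°  [same arc GJ]
3. ∠AJG = 51°  [△GXJ]
4. ∠AGJ = 81°  [△GAJ]

∠AGJ = 81°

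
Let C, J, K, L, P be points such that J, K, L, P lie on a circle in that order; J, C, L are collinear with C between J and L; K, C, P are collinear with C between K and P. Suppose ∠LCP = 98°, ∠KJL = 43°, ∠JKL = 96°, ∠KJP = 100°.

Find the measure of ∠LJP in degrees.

1. ∠JCK = 98°  [vertical angles at C]
2. ∠JCP = 82°  [linear pair at C on JL]
3. ∠JKP = 39°  [△JCK]
4. ∠JPK = 41°  [△JKP]
5. ∠LJP = 57°  [△JCP]

∠LJP = 57°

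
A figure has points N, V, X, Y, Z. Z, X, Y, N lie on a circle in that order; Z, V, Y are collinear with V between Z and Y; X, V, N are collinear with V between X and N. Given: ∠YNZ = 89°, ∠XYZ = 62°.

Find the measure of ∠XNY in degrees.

∠XNY = 27°

1. ∠YXZ = 91°  [cyclic ZXYN, opposite ∠X+∠N]
2. ∠XZY = 27°  [△ZXY]
3. ∠XNY = 27°  [same arc XY]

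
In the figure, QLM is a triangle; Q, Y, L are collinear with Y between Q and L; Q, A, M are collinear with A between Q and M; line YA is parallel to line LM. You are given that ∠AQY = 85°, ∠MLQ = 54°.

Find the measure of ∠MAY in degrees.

1. ∠LQM = 85°  [Y on QL, A on QM]
2. ∠LMQ = 41°  [△QLM]
3. ∠QAY = 41°  [YA∥LM, corresponding at A]
4. ∠MAY = 139°  [linear pair at A on QM]

∠MAY = 139°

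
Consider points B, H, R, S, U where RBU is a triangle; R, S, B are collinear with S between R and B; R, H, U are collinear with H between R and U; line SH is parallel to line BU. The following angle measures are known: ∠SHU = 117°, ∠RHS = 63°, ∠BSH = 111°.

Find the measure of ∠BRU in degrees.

1. ∠HSR = 69°  [linear pair at S on RB]
2. ∠HRS = 48°  [△RSH]
3. ∠BRU = 48°  [S on RB, H on RU]

∠BRU = 48°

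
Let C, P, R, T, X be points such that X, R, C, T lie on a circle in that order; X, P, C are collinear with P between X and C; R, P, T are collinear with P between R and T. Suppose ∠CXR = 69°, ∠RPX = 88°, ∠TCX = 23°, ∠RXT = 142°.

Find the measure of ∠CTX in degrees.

1. ∠TRX = 23°  [△XPR]
2. ∠CPT = 88°  [vertical angles at P]
3. ∠RTX = 15°  [△XRT]
4. ∠TPX = 92°  [linear pair at P on XC]
5. ∠CXT = 73°  [△XPT]
6. ∠CTX = 84°  [△XCT]

∠CTX = 84°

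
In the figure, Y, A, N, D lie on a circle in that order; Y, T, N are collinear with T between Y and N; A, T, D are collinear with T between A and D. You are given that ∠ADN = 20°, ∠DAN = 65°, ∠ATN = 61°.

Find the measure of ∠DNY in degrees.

1. ∠AYN = 20°  [same arc AN]
2. ∠ATY = 119°  [linear pair at T on YN]
3. ∠DAY = 41°  [△YTA]
4. ∠DNY = 41°  [same arc YD]

∠DNY = 41°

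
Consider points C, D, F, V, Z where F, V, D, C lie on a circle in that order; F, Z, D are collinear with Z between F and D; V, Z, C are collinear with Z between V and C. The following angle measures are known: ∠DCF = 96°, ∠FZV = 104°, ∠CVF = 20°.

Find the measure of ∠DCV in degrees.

∠DCV = 56°

1. ∠CZD = 104°  [vertical angles at Z]
2. ∠CDF = 20°  [same arc FC]
3. ∠DCV = 56°  [△DZC]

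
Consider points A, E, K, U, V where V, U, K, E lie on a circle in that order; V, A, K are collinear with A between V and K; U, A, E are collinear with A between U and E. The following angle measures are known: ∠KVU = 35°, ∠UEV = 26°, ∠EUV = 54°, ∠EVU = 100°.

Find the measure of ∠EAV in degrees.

∠EAV = 89°

1. ∠KEU = 35°  [same arc UK]
2. ∠EKV = 54°  [same arc VE]
3. ∠EAK = 91°  [△KAE]
4. ∠EAV = 89°  [linear pair at A on VK]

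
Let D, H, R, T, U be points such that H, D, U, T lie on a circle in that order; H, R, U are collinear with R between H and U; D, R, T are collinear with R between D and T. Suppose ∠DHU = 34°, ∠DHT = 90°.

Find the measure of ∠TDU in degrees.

1. ∠DTU = 34°  [same arc DU]
2. ∠DUT = 90°  [cyclic HDUT, opposite ∠H+∠U]
3. ∠TDU = 56°  [△DUT]

∠TDU = 56°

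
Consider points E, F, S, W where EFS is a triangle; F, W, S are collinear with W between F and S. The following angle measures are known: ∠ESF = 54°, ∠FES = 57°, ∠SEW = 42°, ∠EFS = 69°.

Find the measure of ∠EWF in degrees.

∠EWF = 96°

1. ∠ESW = 54°  [W on ray SF]
2. ∠EWS = 84°  [△EWS]
3. ∠EWF = 96°  [linear pair at W on FS]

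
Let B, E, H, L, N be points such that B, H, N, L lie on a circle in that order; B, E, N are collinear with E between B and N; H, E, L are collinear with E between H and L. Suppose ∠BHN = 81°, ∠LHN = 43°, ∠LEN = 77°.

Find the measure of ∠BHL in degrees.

∠BHL = 38°

1. ∠BLN = 99°  [cyclic BHNL, opposite ∠H+∠L]
2. ∠LBN = 43°  [same arc NL]
3. ∠BNL = 38°  [△BNL]
4. ∠BHL = 38°  [same arc BL]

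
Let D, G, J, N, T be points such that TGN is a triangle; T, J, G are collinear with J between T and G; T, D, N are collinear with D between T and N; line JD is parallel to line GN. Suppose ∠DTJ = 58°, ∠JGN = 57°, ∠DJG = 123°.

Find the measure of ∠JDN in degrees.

∠JDN = 115°

1. ∠DJT = 57°  [linear pair at J on TG]
2. ∠JDT = 65°  [△TJD]
3. ∠JDN = 115°  [linear pair at D on TN]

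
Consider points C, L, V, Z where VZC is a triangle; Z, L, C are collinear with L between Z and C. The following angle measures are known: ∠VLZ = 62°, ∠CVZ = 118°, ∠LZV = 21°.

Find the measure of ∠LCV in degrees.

∠LCV = 41°

1. ∠CZV = 21°  [L on ray ZC]
2. ∠VCZ = 41°  [△VZC]
3. ∠LCV = 41°  [L on ray CZ]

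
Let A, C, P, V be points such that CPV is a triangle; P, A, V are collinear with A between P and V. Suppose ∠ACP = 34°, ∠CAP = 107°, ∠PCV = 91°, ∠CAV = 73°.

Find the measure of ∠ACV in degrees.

1. ∠APC = 39°  [△CPA]
2. ∠CPV = 39°  [A on ray PV]
3. ∠CVP = 50°  [△CPV]
4. ∠AVC = 50°  [A on ray VP]
5. ∠ACV = 57°  [△CAV]

∠ACV = 57°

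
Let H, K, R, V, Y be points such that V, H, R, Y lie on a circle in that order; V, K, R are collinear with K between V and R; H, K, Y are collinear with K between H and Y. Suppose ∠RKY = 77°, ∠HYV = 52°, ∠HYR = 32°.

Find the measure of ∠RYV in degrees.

1. ∠VKY = 103°  [linear pair at K on VR]
2. ∠VRY = 71°  [△RKY]
3. ∠RVY = 25°  [△VKY]
4. ∠RYV = 84°  [△VRY]

∠RYV = 84°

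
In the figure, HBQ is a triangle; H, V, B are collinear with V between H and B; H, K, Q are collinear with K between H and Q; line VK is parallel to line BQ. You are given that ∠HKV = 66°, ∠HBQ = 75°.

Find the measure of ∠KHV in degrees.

∠KHV = 39°

1. ∠BQH = 66°  [VK∥BQ, corresponding at K]
2. ∠BHQ = 39°  [△HBQ]
3. ∠KHV = 39°  [V on HB, K on HQ]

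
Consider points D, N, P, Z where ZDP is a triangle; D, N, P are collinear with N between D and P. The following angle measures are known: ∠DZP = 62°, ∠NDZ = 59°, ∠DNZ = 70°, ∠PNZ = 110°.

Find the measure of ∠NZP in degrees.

∠NZP = 11°

1. ∠PDZ = 59°  [N on ray DP]
2. ∠DPZ = 59°  [△ZDP]
3. ∠NPZ = 59°  [N on ray PD]
4. ∠NZP = 11°  [△ZNP]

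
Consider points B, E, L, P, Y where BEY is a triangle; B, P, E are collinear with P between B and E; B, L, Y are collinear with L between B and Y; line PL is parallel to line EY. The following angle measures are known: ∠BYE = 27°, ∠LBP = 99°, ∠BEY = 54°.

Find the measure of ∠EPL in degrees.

1. ∠BLP = 27°  [PL∥EY, corresponding at L]
2. ∠BPL = 54°  [△BPL]
3. ∠EPL = 126°  [linear pair at P on BE]

∠EPL = 126°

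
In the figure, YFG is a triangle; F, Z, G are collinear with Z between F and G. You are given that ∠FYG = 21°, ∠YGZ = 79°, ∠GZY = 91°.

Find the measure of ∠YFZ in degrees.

∠YFZ = 80°

1. ∠FGY = 79°  [Z on ray GF]
2. ∠GFY = 80°  [△YFG]
3. ∠YFZ = 80°  [Z on ray FG]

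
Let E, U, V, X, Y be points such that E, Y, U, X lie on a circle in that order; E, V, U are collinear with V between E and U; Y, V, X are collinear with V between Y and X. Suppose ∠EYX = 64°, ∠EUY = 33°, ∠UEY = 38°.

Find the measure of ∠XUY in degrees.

1. ∠EXY = 33°  [same arc EY]
2. ∠XEY = 83°  [△EYX]
3. ∠XUY = 97°  [cyclic EYUX, opposite ∠E+∠U]

∠XUY = 97°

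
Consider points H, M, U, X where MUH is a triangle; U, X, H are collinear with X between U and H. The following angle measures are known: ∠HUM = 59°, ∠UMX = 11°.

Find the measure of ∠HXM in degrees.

∠HXM = 70°

1. ∠MUX = 59°  [X on ray UH]
2. ∠MXU = 110°  [△MUX]
3. ∠HXM = 70°  [linear pair at X on UH]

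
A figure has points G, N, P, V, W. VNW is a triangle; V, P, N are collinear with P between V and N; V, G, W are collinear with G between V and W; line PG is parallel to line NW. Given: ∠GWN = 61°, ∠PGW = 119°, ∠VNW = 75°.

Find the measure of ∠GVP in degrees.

∠GVP = 44°

1. ∠PGV = 61°  [linear pair at G on VW]
2. ∠GPV = 75°  [PG∥NW, corresponding at P]
3. ∠GVP = 44°  [△VPG]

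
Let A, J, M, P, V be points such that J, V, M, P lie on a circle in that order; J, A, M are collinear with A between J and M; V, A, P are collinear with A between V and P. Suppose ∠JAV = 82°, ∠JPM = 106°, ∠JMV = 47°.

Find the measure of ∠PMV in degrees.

1. ∠MAV = 98°  [linear pair at A on JM]
2. ∠JVM = 74°  [cyclic JVMP, opposite ∠V+∠P]
3. ∠MJV = 59°  [△JVM]
4. ∠MVP = 35°  [△VAM]
5. ∠MPV = 59°  [same arc VM]
6. ∠PMV = 86°  [△VMP]

∠PMV = 86°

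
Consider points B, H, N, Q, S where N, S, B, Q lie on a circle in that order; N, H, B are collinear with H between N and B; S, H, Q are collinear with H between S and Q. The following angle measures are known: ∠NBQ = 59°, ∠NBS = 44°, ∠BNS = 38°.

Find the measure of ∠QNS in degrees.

∠QNS = 77°

1. ∠NSQ = 59°  [same arc NQ]
2. ∠NQS = 44°  [same arc NS]
3. ∠QNS = 77°  [△NSQ]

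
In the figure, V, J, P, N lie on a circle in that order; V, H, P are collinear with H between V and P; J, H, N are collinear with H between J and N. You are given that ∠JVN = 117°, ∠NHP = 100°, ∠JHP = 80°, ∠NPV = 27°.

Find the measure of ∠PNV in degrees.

1. ∠JPN = 63°  [cyclic VJPN, opposite ∠V+∠P]
2. ∠JNP = 53°  [△PHN]
3. ∠NJP = 64°  [△JPN]
4. ∠NVP = 64°  [same arc PN]
5. ∠PNV = 89°  [△VPN]

∠PNV = 89°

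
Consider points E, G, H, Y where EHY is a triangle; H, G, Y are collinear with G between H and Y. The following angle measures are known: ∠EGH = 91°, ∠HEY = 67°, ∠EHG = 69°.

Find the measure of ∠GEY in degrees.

∠GEY = 47°

1. ∠EGY = 89°  [linear pair at G on HY]
2. ∠EHY = 69°  [G on ray HY]
3. ∠EYH = 44°  [△EHY]
4. ∠EYG = 44°  [G on ray YH]
5. ∠GEY = 47°  [△EGY]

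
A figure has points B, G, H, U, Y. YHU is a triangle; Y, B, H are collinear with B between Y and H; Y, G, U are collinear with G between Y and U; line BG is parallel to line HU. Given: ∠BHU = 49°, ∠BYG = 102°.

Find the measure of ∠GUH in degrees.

1. ∠UHY = 49°  [B on ray HY]
2. ∠HYU = 102°  [B on YH, G on YU]
3. ∠HUY = 29°  [△YHU]
4. ∠GUH = 29°  [G on ray UY]

∠GUH = 29°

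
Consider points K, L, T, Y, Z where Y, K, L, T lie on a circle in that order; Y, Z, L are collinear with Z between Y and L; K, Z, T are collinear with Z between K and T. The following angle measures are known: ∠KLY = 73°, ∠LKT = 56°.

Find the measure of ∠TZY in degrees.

1. ∠KTY = 73°  [same arc YK]
2. ∠LYT = 56°  [same arc LT]
3. ∠TZY = 51°  [△YZT]

∠TZY = 51°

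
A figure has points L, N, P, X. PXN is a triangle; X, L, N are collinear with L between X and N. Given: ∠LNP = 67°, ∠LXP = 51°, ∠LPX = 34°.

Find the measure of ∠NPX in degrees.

1. ∠PNX = 67°  [L on ray NX]
2. ∠NXP = 51°  [L on ray XN]
3. ∠NPX = 62°  [△PXN]

∠NPX = 62°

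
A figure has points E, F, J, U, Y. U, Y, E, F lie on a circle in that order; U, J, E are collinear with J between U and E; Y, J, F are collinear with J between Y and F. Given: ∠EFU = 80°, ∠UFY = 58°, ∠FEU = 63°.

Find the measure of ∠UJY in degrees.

∠UJY = 95°

1. ∠EYU = 100°  [cyclic UYEF, opposite ∠Y+∠F]
2. ∠UEY = 58°  [same arc UY]
3. ∠FYU = 63°  [same arc UF]
4. ∠EUY = 22°  [△UYE]
5. ∠UJY = 95°  [△UJY]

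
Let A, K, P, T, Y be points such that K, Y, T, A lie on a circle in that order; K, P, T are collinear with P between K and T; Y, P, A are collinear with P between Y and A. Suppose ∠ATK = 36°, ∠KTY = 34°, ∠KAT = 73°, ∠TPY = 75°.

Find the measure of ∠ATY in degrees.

∠ATY = 70°

1. ∠AYK = 36°  [same arc KA]
2. ∠KAY = 34°  [same arc KY]
3. ∠AKY = 110°  [△KYA]
4. ∠ATY = 70°  [cyclic KYTA, opposite ∠K+∠T]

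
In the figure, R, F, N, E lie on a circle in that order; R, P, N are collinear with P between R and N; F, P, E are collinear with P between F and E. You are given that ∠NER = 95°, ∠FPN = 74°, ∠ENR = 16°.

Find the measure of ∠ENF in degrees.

∠ENF = 53°

1. ∠ERN = 69°  [△RNE]
2. ∠EPR = 74°  [vertical angles at P]
3. ∠EFR = 16°  [same arc RE]
4. ∠FER = 37°  [△RPE]
5. ∠ERF = 127°  [△RFE]
6. ∠ENF = 53°  [cyclic RFNE, opposite ∠R+∠N]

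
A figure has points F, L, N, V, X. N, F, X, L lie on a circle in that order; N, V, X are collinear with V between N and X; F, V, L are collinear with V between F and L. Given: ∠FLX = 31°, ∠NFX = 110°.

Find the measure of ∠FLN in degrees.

∠FLN = 39°

1. ∠FNX = 31°  [same arc FX]
2. ∠FXN = 39°  [△NFX]
3. ∠FLN = 39°  [same arc NF]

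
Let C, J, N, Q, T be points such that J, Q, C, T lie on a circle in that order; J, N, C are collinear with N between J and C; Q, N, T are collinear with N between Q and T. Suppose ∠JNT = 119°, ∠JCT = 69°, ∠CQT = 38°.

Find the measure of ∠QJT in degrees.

1. ∠CNT = 61°  [linear pair at N on JC]
2. ∠CTQ = 50°  [△CNT]
3. ∠QCT = 92°  [△QCT]
4. ∠QJT = 88°  [cyclic JQCT, opposite ∠J+∠C]

∠QJT = 88°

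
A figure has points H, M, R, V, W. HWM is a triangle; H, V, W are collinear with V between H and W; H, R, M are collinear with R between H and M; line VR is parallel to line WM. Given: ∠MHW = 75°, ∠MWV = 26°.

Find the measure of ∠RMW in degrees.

1. ∠HWM = 26°  [V on ray WH]
2. ∠HMW = 79°  [△HWM]
3. ∠RMW = 79°  [R on ray MH]

∠RMW = 79°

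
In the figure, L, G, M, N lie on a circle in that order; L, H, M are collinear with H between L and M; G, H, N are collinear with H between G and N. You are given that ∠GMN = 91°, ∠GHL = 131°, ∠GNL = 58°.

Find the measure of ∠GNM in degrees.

∠GNM = 16°

1. ∠GHM = 49°  [linear pair at H on LM]
2. ∠GML = 58°  [same arc LG]
3. ∠MGN = 73°  [△GHM]
4. ∠GNM = 16°  [△GMN]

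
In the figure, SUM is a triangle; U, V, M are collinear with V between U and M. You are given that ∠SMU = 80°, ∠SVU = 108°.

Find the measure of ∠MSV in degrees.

∠MSV = 28°

1. ∠SMV = 80°  [V on ray MU]
2. ∠MVS = 72°  [linear pair at V on UM]
3. ∠MSV = 28°  [△SVM]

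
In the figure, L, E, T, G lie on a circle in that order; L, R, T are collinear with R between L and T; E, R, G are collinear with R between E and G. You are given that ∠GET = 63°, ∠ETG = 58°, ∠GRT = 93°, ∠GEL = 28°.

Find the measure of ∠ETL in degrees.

1. ∠ELG = 122°  [cyclic LETG, opposite ∠L+∠T]
2. ∠EGL = 30°  [△LEG]
3. ∠ETL = 30°  [same arc LE]

∠ETL = 30°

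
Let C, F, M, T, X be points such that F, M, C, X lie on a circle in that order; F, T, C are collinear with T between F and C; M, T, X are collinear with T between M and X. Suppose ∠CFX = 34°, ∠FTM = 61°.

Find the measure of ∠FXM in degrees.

1. ∠CMX = 34°  [same arc CX]
2. ∠CTM = 119°  [linear pair at T on FC]
3. ∠FCM = 27°  [△MTC]
4. ∠FXM = 27°  [same arc FM]

∠FXM = 27°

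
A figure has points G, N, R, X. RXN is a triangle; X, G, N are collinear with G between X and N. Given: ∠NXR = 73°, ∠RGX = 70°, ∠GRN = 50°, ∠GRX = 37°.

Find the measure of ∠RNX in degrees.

∠RNX = 20°

1. ∠NGR = 110°  [linear pair at G on XN]
2. ∠GNR = 20°  [△RGN]
3. ∠RNX = 20°  [G on ray NX]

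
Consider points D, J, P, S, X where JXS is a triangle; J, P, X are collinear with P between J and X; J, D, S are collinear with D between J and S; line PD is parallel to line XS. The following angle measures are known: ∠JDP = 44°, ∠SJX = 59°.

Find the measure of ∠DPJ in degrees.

1. ∠JSX = 44°  [PD∥XS, corresponding at D]
2. ∠JXS = 77°  [△JXS]
3. ∠DPJ = 77°  [PD∥XS, corresponding at P]

∠DPJ = 77°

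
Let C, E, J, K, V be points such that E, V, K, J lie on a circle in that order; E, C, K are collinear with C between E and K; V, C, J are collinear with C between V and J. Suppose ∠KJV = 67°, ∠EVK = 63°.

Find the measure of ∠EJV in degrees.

1. ∠KEV = 67°  [same arc VK]
2. ∠EKV = 50°  [△EVK]
3. ∠EJV = 50°  [same arc EV]

∠EJV = 50°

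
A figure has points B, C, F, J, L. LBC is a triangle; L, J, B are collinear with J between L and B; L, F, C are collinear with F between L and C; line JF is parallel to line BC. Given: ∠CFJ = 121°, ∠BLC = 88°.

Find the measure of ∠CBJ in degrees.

∠CBJ = 33°

1. ∠JFL = 59°  [linear pair at F on LC]
2. ∠FLJ = 88°  [J on LB, F on LC]
3. ∠FJL = 33°  [△LJF]
4. ∠BJF = 147°  [linear pair at J on LB]
5. ∠CBJ = 33°  [JF∥BC, co-interior at B–J]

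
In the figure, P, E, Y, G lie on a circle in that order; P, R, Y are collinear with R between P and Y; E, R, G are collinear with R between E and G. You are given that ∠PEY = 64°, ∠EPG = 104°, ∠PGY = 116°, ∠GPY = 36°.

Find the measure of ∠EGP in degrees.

∠EGP = 48°

1. ∠GYP = 28°  [△PYG]
2. ∠GEP = 28°  [same arc PG]
3. ∠EGP = 48°  [△PEG]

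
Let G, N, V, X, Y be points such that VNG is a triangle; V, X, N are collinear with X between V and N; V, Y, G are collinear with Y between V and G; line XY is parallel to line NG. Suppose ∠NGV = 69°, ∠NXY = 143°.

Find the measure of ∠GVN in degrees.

1. ∠VYX = 69°  [XY∥NG, corresponding at Y]
2. ∠VXY = 37°  [linear pair at X on VN]
3. ∠XVY = 74°  [△VXY]
4. ∠GVN = 74°  [X on VN, Y on VG]

∠GVN = 74°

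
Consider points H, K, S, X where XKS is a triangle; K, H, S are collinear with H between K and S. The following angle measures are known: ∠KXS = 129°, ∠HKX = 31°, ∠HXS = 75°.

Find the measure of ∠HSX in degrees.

1. ∠SKX = 31°  [H on ray KS]
2. ∠KSX = 20°  [△XKS]
3. ∠HSX = 20°  [H on ray SK]

∠HSX = 20°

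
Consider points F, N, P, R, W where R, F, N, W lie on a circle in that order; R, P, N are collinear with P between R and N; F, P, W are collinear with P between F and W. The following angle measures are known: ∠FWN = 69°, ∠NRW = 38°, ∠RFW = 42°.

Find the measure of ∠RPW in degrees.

1. ∠RNW = 42°  [same arc RW]
2. ∠NPW = 69°  [△NPW]
3. ∠RPW = 111°  [linear pair at P on RN]

∠RPW = 111°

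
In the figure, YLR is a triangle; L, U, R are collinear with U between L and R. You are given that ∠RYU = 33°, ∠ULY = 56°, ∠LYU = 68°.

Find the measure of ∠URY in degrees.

1. ∠LUY = 56°  [△YLU]
2. ∠RUY = 124°  [linear pair at U on LR]
3. ∠URY = 23°  [△YUR]

∠URY = 23°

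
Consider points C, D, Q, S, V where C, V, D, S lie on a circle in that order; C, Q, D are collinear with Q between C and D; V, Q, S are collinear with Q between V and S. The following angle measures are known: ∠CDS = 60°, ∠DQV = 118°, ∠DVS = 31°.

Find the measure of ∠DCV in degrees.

1. ∠CVS = 60°  [same arc CS]
2. ∠CQV = 62°  [linear pair at Q on CD]
3. ∠DCV = 58°  [△CQV]

∠DCV = 58°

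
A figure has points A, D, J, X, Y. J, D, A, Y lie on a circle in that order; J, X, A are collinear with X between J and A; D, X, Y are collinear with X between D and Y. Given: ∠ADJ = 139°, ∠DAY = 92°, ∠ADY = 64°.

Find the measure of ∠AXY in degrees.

∠AXY = 81°

1. ∠AYJ = 41°  [cyclic JDAY, opposite ∠D+∠Y]
2. ∠AYD = 24°  [△DAY]
3. ∠AJY = 64°  [same arc AY]
4. ∠JAY = 75°  [△JAY]
5. ∠AXY = 81°  [△AXY]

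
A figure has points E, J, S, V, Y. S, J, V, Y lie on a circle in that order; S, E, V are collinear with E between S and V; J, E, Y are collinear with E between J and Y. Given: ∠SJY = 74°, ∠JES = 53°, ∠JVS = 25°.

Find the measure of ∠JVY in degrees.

1. ∠SVY = 74°  [same arc SY]
2. ∠VEY = 53°  [vertical angles at E]
3. ∠JEV = 127°  [linear pair at E on SV]
4. ∠VJY = 28°  [△JEV]
5. ∠JYV = 53°  [△VEY]
6. ∠JVY = 99°  [△JVY]

∠JVY = 99°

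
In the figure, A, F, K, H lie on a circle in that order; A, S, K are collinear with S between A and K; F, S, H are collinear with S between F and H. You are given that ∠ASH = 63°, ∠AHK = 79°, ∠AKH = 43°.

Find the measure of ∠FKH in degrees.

1. ∠HSK = 117°  [linear pair at S on AK]
2. ∠HAK = 58°  [△AKH]
3. ∠FHK = 20°  [△KSH]
4. ∠HFK = 58°  [same arc KH]
5. ∠FKH = 102°  [△FKH]

∠FKH = 102°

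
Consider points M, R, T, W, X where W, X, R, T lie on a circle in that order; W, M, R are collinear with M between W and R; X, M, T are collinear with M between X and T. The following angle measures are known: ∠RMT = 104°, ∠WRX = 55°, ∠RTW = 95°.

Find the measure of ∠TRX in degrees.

∠TRX = 91°

1. ∠WMX = 104°  [vertical angles at M]
2. ∠RXW = 85°  [cyclic WXRT, opposite ∠X+∠T]
3. ∠RMX = 76°  [linear pair at M on WR]
4. ∠RWX = 40°  [△WXR]
5. ∠RXT = 49°  [△XMR]
6. ∠RTX = 40°  [same arc XR]
7. ∠TRX = 91°  [△XRT]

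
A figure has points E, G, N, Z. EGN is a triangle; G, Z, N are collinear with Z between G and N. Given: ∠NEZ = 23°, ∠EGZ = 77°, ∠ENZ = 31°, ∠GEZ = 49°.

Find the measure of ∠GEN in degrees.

1. ∠EGN = 77°  [Z on ray GN]
2. ∠ENG = 31°  [Z on ray NG]
3. ∠GEN = 72°  [△EGN]

∠GEN = 72°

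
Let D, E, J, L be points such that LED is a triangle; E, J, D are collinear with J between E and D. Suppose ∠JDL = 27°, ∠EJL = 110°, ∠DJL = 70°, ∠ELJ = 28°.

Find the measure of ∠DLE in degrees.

∠DLE = 111°

1. ∠EDL = 27°  [J on ray DE]
2. ∠JEL = 42°  [△LEJ]
3. ∠DEL = 42°  [J on ray ED]
4. ∠DLE = 111°  [△LED]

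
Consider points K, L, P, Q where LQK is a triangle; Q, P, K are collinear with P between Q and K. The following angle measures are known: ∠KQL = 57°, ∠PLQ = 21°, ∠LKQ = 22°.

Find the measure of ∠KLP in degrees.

1. ∠LQP = 57°  [P on ray QK]
2. ∠LPQ = 102°  [△LQP]
3. ∠LKP = 22°  [P on ray KQ]
4. ∠KPL = 78°  [linear pair at P on QK]
5. ∠KLP = 80°  [△LPK]

∠KLP = 80°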